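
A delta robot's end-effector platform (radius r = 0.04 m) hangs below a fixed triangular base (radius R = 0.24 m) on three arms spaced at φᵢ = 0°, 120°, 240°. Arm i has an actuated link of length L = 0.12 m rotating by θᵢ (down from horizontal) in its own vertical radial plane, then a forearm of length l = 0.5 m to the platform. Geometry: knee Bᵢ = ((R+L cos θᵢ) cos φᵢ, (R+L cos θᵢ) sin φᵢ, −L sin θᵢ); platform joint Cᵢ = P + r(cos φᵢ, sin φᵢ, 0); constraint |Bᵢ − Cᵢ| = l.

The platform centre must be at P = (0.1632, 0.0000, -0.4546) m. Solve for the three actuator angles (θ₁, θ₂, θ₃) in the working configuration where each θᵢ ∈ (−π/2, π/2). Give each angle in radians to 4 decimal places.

φ1=0.0° → target in arm frame (0.1632, 0.0000)
  e−x'=0.0368;  (l²−L²−(e−x')²−y'²−z²)/2L = 0.1149
  √(A²+B²)=0.4561;  θ1 = -1.4900+1.3160 ≈ -0.1740
φ2=120.0° → target in arm frame (-0.0816, -0.1413)
  A cos θ + B sin θ = C:  0.2816·cos θ + -0.4546·sin θ = -0.2931
  γ=atan2(-0.4546,0.2816)=-1.0162;  ψ=arccos(-0.5480)=2.1508;  θ2=γ+ψ≈1.1346
rotate P by −φ3: (-0.0816, 0.1413, -0.4546)
  e−x'=0.2816;  (l²−L²−(e−x')²−y'²−z²)/2L = -0.2931
  √(A²+B²)=0.5348;  θ3 = -1.0162+2.1508 ≈ 1.1346

θ₁ = -0.1740, θ₂ = 1.1346, θ₃ = 1.1346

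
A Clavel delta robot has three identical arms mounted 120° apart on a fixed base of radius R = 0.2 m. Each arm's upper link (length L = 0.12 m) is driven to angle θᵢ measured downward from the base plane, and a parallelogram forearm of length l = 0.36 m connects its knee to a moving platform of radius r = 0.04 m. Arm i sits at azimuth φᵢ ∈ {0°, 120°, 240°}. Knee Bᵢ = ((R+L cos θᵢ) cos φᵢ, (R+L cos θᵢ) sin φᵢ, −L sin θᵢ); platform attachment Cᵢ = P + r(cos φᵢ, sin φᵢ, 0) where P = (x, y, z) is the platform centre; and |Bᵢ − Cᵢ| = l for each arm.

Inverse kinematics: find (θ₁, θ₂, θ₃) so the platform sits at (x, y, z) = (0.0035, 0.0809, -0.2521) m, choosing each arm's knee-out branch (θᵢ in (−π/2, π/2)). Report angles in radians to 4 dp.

θ₁ = 0.2620, θ₂ = -0.3486, θ₃ = 0.7860

φ1=0.0° → target in arm frame (0.0035, 0.0809)
  e−x'=0.1565;  (l²−L²−(e−x')²−y'²−z²)/2L = 0.0859
  θ1 = atan2(B,A) + arccos(C/0.2967) = 0.2620
φ2=120.0° → target in arm frame (0.0683, -0.0435)
  A=0.0917, B=-0.2521, C=(l²−L²−A²−y'²−z²)/(2L)=0.1723
  θ2 = atan2(B,A) + arccos(C/0.2683) = -0.3486
rotate P by −φ3: (-0.0718, -0.0374, -0.2521)
  e−x'=0.2318;  (l²−L²−(e−x')²−y'²−z²)/2L = -0.0145
  √(A²+B²)=0.3425;  θ3 = -0.8273+1.6133 ≈ 0.7860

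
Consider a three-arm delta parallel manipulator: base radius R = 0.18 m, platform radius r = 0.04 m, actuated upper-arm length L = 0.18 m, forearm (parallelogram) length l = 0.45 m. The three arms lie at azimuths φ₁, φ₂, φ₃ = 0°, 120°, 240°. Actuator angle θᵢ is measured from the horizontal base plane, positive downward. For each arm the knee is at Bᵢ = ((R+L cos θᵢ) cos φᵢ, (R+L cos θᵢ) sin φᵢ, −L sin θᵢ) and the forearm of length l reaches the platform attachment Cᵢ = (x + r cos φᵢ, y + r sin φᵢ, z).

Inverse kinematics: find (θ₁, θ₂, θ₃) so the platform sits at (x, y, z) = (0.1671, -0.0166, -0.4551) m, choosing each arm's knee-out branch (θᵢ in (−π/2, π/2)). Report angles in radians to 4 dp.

θ₁ = 0.1743, θ₂ = 1.1341, θ₃ = 1.0468

φ1=0.0° → target in arm frame (0.1671, -0.0166)
  e−x'=-0.0271;  (l²−L²−(e−x')²−y'²−z²)/2L = -0.1056
  √(A²+B²)=0.4559;  θ1 = -1.6303+1.8046 ≈ 0.1743
arm 2 (φ=120.0°): x'=-0.0979, y'=-0.1364
  A cos θ + B sin θ = C:  0.2379·cos θ + -0.4551·sin θ = -0.3118
  θ2 = atan2(B,A) + arccos(C/0.5135) = 1.1341
rotate P by −φ3: (-0.0692, 0.1530, -0.4551)
  e−x'=0.2092;  (l²−L²−(e−x')²−y'²−z²)/2L = -0.2894
  γ=atan2(-0.4551,0.2092)=-1.1400;  ψ=arccos(-0.5778)=2.1868;  θ3=γ+ψ≈1.0468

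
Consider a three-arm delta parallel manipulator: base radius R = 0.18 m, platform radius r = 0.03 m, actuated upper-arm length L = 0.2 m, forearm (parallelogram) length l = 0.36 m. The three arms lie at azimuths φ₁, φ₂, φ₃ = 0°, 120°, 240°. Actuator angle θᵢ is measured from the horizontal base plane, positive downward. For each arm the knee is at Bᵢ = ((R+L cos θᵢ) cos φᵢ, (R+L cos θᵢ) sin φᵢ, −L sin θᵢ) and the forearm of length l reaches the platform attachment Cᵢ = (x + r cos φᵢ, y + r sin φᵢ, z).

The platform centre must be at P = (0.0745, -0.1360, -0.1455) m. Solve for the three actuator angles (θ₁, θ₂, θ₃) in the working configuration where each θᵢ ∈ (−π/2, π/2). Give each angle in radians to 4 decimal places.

rotate P by −φ1: (0.0745, -0.1360, -0.1455)
  e−x'=0.0755;  (l²−L²−(e−x')²−y'²−z²)/2L = 0.1106
  θ1 = atan2(B,A) + arccos(C/0.1639) = -0.2618
rotate P by −φ2: (-0.1550, 0.0035, -0.1455)
  A cos θ + B sin θ = C:  0.3050·cos θ + -0.1455·sin θ = -0.0616
  θ2 = atan2(B,A) + arccos(C/0.3380) = 1.3089
rotate P by −φ3: (0.0805, 0.1325, -0.1455)
  A=0.0695, B=-0.1455, C=(l²−L²−A²−y'²−z²)/(2L)=0.1151
  γ=atan2(-0.1455,0.0695)=-1.1253;  ψ=arccos(0.7139)=0.7757;  θ3=γ+ψ≈-0.3496

θ₁ = -0.2618, θ₂ = 1.3089, θ₃ = -0.3496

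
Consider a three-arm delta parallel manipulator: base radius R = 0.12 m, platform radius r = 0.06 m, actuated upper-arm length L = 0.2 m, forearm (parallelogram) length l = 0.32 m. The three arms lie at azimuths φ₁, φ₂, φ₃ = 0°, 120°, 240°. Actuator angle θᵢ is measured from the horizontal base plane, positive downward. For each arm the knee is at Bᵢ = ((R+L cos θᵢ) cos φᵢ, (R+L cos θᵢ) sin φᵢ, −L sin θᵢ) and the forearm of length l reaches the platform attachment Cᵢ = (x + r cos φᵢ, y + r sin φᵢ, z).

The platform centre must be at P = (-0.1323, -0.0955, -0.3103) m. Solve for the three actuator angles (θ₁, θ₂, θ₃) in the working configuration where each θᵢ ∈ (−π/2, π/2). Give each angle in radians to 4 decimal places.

φ1=0.0° → target in arm frame (-0.1323, -0.0955)
  A=0.1923, B=-0.3103, C=(l²−L²−A²−y'²−z²)/(2L)=-0.2000
  θ1 = atan2(B,A) + arccos(C/0.3651) = 1.1345
arm 2 (φ=120.0°): x'=-0.0166, y'=0.1623
  A cos θ + B sin θ = C:  0.0766·cos θ + -0.3103·sin θ = -0.1652
  θ2 = atan2(B,A) + arccos(C/0.3196) = 0.7852
arm 3 (φ=240.0°): x'=0.1489, y'=-0.0668
  A=-0.0889, B=-0.3103, C=(l²−L²−A²−y'²−z²)/(2L)=-0.1156
  θ3 = atan2(B,A) + arccos(C/0.3228) = 0.0875

θ₁ = 1.1345, θ₂ = 0.7852, θ₃ = 0.0875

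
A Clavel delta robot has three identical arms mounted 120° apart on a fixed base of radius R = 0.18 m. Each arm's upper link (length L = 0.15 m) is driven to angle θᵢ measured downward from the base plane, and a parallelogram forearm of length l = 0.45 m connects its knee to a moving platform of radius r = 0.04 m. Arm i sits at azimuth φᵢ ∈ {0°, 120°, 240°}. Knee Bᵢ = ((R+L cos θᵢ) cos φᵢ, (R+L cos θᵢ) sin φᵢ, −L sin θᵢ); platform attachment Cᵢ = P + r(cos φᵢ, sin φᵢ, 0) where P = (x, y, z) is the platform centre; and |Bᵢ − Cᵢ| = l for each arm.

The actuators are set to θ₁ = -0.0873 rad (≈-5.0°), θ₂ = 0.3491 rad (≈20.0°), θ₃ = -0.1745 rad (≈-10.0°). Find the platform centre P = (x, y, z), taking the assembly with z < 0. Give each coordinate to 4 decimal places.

arm 1 at φ=0.0°: ρ1 = 0.2894;  O1 = (0.2894, 0.0000, 0.0131)
O2 = (0.2810·cos120.0°, 0.2810·sin120.0°, -0.0513) = (-0.1405, 0.2433, -0.0513)
O3 = (0.2877·cos240.0°, 0.2877·sin240.0°, 0.0260) = (-0.1439, -0.2492, 0.0260)
|O₂|²−|O₁|² = -0.0024;  |O₃|²−|O₁|² = -0.0005
[-0.8598 0.4866 -0.1288]·P = -0.0024;  [-0.8666 -0.4983 0.0259]·P = -0.0005
det = 0.8502;  x = 0.0017+-0.0606z,  y = -0.0019+0.1575z
into |P−O₁|² = l²: 1.0285z² + 0.0081z + -0.1195 = 0;  Δ = 0.4917;  z = -0.3449 or 0.3370 → z<0 root = -0.3449
x = 0.0226, y = -0.0562

(0.0226, -0.0562, -0.3449)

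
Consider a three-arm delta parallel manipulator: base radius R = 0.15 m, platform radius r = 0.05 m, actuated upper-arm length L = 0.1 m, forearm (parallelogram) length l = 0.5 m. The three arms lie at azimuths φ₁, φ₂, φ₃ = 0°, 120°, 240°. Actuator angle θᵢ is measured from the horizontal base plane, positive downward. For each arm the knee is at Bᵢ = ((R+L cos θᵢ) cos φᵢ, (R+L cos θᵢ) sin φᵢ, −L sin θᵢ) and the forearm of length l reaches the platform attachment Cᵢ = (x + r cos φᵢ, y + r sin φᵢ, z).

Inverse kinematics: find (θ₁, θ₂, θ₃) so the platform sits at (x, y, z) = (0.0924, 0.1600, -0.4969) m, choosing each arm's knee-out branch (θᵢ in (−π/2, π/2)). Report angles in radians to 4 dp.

arm 1 (φ=0.0°): x'=0.0924, y'=0.1600
  A=0.0076, B=-0.4969, C=(l²−L²−A²−y'²−z²)/(2L)=-0.1628
  √(A²+B²)=0.4970;  θ1 = -1.5555+1.9046 ≈ 0.3491
arm 2 (φ=120.0°): x'=0.0924, y'=-0.1600
  A=0.0076, B=-0.4969, C=(l²−L²−A²−y'²−z²)/(2L)=-0.1629
  √(A²+B²)=0.4970;  θ2 = -1.5554+1.9047 ≈ 0.3493
φ3=240.0° → target in arm frame (-0.1848, 0.0000)
  e−x'=0.2848;  (l²−L²−(e−x')²−y'²−z²)/2L = -0.4400
  √(A²+B²)=0.5727;  θ3 = -1.0504+2.4469 ≈ 1.3965

θ₁ = 0.3491, θ₂ = 0.3493, θ₃ = 1.3965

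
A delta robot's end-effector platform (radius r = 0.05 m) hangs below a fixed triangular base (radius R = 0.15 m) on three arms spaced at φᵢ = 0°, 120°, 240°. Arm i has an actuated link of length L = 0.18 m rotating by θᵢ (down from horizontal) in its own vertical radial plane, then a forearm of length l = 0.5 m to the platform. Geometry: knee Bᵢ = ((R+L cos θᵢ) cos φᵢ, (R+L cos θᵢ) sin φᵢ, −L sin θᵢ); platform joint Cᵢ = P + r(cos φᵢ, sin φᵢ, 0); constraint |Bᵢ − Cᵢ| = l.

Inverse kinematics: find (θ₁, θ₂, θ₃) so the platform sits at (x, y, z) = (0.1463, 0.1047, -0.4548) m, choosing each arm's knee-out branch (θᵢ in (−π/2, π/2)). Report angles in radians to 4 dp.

φ1=0.0° → target in arm frame (0.1463, 0.1047)
  A=-0.0463, B=-0.4548, C=(l²−L²−A²−y'²−z²)/(2L)=-0.0065
  √(A²+B²)=0.4572;  θ1 = -1.6722+1.5851 ≈ -0.0872
rotate P by −φ2: (0.0175, -0.1790, -0.4548)
  e−x'=0.0825;  (l²−L²−(e−x')²−y'²−z²)/2L = -0.0781
  √(A²+B²)=0.4622;  θ2 = -1.3914+1.7405 ≈ 0.3491
rotate P by −φ3: (-0.1638, 0.0743, -0.4548)
  A cos θ + B sin θ = C:  0.2638·cos θ + -0.4548·sin θ = -0.1788
  γ=atan2(-0.4548,0.2638)=-1.0451;  ψ=arccos(-0.3401)=1.9178;  θ3=γ+ψ≈0.8727

θ₁ = -0.0872, θ₂ = 0.3491, θ₃ = 0.8727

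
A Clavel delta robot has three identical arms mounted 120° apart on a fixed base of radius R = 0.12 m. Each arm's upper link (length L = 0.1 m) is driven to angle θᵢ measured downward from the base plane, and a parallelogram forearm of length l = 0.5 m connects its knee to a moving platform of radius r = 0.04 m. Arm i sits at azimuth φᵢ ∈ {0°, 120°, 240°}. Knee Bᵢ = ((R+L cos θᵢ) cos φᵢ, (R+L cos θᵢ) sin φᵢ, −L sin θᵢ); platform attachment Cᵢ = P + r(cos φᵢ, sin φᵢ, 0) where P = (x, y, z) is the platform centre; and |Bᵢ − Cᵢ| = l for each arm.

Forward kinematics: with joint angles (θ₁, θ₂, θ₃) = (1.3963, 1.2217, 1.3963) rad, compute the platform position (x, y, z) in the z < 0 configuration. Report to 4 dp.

(-0.0123, 0.0212, -0.5859)

S1 = (0.0974·cos0.0°, 0.0974·sin0.0°, -0.0985) = (0.0974, 0.0000, -0.0985)
S2 = (0.1142·cos120.0°, 0.1142·sin120.0°, -0.0940) = (-0.0571, 0.0989, -0.0940)
φ3=240.0°: virtual centre (-0.0487, -0.0843, -0.0985), radius l
|S₂|²−|S₁|² = 0.0027;  |S₃|²−|S₁|² = 0.0000
linear system: -0.3089x+0.1978y = 0.0027−0.0090z; -0.2921x+-0.1686y = 0.0000−0.0000z
Cramer: x(z) = -0.0041+0.0139z;  y(z) = 0.0072-0.0240z
quadratic in z: (1.0008)z²+(0.1938)z+(-0.2299)=0, √Δ=0.9788 → z ∈ {-0.5859, 0.3922}; z = -0.5859 (taking z<0)
x = -0.0123, y = 0.0212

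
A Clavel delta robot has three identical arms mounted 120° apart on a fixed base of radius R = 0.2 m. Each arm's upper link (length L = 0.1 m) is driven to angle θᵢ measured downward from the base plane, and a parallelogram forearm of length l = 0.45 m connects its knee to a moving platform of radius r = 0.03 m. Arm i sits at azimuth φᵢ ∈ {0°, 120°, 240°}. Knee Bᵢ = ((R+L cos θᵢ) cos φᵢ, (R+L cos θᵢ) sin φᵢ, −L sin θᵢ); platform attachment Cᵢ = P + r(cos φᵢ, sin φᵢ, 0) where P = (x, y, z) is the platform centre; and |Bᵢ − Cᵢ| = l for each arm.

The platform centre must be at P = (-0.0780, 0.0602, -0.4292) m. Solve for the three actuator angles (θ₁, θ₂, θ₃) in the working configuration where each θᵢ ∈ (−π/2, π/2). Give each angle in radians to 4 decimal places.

θ₁ = 1.1345, θ₂ = 0.1741, θ₃ = 0.7853

φ1=0.0° → target in arm frame (-0.0780, 0.0602)
  A cos θ + B sin θ = C:  0.2480·cos θ + -0.4292·sin θ = -0.2842
  θ1 = atan2(B,A) + arccos(C/0.4957) = 1.1345
rotate P by −φ2: (0.0911, 0.0374, -0.4292)
  e−x'=0.0789;  (l²−L²−(e−x')²−y'²−z²)/2L = 0.0033
  γ=atan2(-0.4292,0.0789)=-1.3891;  ψ=arccos(0.0076)=1.5632;  θ2=γ+ψ≈0.1741
arm 3 (φ=240.0°): x'=-0.0131, y'=-0.0976
  e−x'=0.1831;  (l²−L²−(e−x')²−y'²−z²)/2L = -0.1739
  θ3 = atan2(B,A) + arccos(C/0.4666) = 0.7853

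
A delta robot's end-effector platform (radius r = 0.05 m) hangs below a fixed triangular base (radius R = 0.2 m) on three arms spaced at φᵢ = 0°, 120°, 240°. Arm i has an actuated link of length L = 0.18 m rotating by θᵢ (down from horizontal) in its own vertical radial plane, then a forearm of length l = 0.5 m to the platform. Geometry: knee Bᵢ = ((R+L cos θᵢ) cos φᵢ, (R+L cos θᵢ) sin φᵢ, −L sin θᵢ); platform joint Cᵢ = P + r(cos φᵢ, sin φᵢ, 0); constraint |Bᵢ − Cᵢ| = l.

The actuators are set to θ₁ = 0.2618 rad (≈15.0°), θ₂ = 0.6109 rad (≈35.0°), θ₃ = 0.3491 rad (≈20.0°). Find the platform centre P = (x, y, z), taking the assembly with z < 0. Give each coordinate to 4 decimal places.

(0.0399, -0.0425, -0.4559)

φ1=0.0°: virtual centre (0.3239, 0.0000, -0.0466), radius l
arm 2 at φ=120.0°: (R−r)+L cos θ2 = 0.2974;  centre 2 = (-0.1487, 0.2576, -0.1032)
arm 3 at φ=240.0°: (R−r)+L cos θ3 = 0.3191;  centre 3 = (-0.1596, -0.2764, -0.0616)
subtract pairs → two planes through P
[-0.9452 0.5152 -0.1133]·P = -0.0079;  [-0.9669 -0.5528 -0.0300]·P = -0.0014
Cramer: x(z) = 0.0050-0.0765z;  y(z) = -0.0062+0.0796z
sphere 1 gives Az²+Bz+C=0 with A=1.0122, B=0.1410, C=-0.1461;  B²−4AC=0.6115;  roots -0.4559, 0.3166;  negative root z = -0.4559
x = 0.0399, y = -0.0425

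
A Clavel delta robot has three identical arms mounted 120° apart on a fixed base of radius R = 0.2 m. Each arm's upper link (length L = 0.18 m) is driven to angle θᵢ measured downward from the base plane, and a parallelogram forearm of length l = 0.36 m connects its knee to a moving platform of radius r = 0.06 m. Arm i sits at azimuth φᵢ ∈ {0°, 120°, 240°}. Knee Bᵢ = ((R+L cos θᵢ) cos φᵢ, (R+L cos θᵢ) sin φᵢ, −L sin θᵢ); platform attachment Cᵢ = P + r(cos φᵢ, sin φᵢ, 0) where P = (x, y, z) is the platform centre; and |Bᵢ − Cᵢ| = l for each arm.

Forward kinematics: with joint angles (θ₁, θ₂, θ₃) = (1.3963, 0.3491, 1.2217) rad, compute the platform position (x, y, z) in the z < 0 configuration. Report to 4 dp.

(-0.1008, 0.1150, -0.3831)

centre 1 = (0.1713·cos0.0°, 0.1713·sin0.0°, -0.1773) = (0.1713, 0.0000, -0.1773)
centre 2 = (0.3091·cos120.0°, 0.3091·sin120.0°, -0.0616) = (-0.1546, 0.2677, -0.0616)
centre 3 = (0.2016·cos240.0°, 0.2016·sin240.0°, -0.1691) = (-0.1008, -0.1746, -0.1691)
eliminate P² terms by subtracting sphere 1 from 2 and 3
plane₁₂: -0.6516x+0.5355y+0.2314z = 0.0386
Cramer: x(z) = -0.0347+0.1725z;  y(z) = 0.0298-0.2222z
quadratic in z: (1.0791)z²+(0.2702)z+(-0.0549)=0, √Δ=0.5566 → z ∈ {-0.3831, 0.1327}; z = -0.3831 (taking z<0)
x = -0.1008, y = 0.1150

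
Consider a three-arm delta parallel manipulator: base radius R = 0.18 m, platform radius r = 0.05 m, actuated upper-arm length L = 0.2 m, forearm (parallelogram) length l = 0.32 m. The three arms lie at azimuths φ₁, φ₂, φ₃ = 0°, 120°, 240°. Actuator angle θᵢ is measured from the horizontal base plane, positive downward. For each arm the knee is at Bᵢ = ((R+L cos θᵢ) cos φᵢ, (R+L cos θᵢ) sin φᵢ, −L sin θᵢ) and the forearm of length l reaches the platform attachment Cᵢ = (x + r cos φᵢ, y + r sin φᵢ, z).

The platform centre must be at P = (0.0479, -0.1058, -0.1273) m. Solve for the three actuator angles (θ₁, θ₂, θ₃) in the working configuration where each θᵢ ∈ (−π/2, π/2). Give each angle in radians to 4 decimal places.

θ₁ = 0.0876, θ₂ = 1.2216, θ₃ = -0.1747

rotate P by −φ1: (0.0479, -0.1058, -0.1273)
  A=0.0821, B=-0.1273, C=(l²−L²−A²−y'²−z²)/(2L)=0.0707
  θ1 = atan2(B,A) + arccos(C/0.1515) = 0.0876
arm 2 (φ=120.0°): x'=-0.1156, y'=0.0114
  e−x'=0.2456;  (l²−L²−(e−x')²−y'²−z²)/2L = -0.0356
  θ2 = atan2(B,A) + arccos(C/0.2766) = 1.2216
arm 3 (φ=240.0°): x'=0.0677, y'=0.0944
  e−x'=0.0623;  (l²−L²−(e−x')²−y'²−z²)/2L = 0.0835
  θ3 = atan2(B,A) + arccos(C/0.1417) = -0.1747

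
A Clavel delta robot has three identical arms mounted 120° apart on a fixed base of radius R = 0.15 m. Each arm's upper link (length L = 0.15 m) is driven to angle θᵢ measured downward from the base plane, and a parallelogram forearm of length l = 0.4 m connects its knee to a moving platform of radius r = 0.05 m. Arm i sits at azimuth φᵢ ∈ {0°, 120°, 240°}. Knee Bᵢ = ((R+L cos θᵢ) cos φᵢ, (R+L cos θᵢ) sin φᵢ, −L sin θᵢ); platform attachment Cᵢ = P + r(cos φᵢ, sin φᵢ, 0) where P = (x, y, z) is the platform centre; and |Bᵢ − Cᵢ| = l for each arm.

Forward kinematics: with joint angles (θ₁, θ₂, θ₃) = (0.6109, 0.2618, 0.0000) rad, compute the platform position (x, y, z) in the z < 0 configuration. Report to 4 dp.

(-0.0745, -0.0326, -0.3516)

arm 1 at φ=0.0°: (R−r)+L cos θ1 = 0.2229;  centre 1 = (0.2229, 0.0000, -0.0860)
arm 2 at φ=120.0°: (R−r)+L cos θ2 = 0.2449;  centre 2 = (-0.1224, 0.2121, -0.0388)
φ3=240.0°: virtual centre (-0.1250, -0.2165, 0.0000), radius l
|centre ₂|²−|centre ₁|² = 0.0044;  |centre ₃|²−|centre ₁|² = 0.0054
[-0.6906 0.4242 0.0944]·P = 0.0044;  [-0.6957 -0.4330 0.1721]·P = 0.0054
Cramer: x(z) = -0.0071+0.1917z;  y(z) = -0.0012+0.0894z
quadratic in z: (1.0447)z²+(0.0837)z+(-0.0997)=0, √Δ=0.6509 → z ∈ {-0.3516, 0.2715}; z = -0.3516 (taking z<0)
x = -0.0745, y = -0.0326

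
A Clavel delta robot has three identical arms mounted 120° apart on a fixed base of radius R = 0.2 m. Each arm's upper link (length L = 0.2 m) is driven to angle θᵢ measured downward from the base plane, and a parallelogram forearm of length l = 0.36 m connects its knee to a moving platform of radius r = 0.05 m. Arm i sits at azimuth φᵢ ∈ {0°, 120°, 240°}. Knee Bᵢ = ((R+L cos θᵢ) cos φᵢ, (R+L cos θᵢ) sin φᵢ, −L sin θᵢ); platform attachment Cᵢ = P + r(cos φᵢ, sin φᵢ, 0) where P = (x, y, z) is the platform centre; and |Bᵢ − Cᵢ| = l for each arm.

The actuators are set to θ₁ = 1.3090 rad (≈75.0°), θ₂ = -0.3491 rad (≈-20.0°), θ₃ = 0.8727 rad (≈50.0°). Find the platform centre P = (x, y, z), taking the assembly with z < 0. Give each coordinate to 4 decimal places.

φ1=0.0°: virtual centre (0.2018, 0.0000, -0.1932), radius l
centre 2 = (0.3379·cos120.0°, 0.3379·sin120.0°, 0.0684) = (-0.1690, 0.2927, 0.0684)
arm 3 at φ=240.0°: (R−r)+L cos θ3 = 0.2786;  centre 3 = (-0.1393, -0.2412, -0.1532)
|centre ₂|²−|centre ₁|² = 0.0409;  |centre ₃|²−|centre ₁|² = 0.0230
linear system: -0.7415x+0.5853y = 0.0409−0.5232z; -0.6821x+-0.4825y = 0.0230−0.0799z
Cramer: x(z) = -0.0439+0.3953z;  y(z) = 0.0142-0.3931z
quadratic in z: (1.3108)z²+(0.1810)z+(-0.0318)=0, √Δ=0.4464 → z ∈ {-0.2393, 0.1012}; z = -0.2393 (taking z<0)
x = -0.1384, y = 0.1083

(-0.1384, 0.1083, -0.2393)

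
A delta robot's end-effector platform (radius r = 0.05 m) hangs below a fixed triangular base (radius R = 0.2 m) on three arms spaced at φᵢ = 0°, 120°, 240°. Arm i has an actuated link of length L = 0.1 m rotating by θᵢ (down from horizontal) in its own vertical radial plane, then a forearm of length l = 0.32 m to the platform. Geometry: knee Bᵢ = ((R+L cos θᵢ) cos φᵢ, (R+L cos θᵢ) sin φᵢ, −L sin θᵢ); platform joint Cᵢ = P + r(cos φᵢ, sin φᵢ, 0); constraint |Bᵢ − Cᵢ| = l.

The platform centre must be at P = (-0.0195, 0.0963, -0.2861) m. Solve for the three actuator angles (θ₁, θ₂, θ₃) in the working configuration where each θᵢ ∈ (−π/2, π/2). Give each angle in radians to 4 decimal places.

θ₁ = 0.9604, θ₂ = 0.0873, θ₃ = 1.3091

rotate P by −φ1: (-0.0195, 0.0963, -0.2861)
  e−x'=0.1695;  (l²−L²−(e−x')²−y'²−z²)/2L = -0.1373
  θ1 = atan2(B,A) + arccos(C/0.3325) = 0.9604
arm 2 (φ=120.0°): x'=0.0931, y'=-0.0313
  A=0.0569, B=-0.2861, C=(l²−L²−A²−y'²−z²)/(2L)=0.0317
  γ=atan2(-0.2861,0.0569)=-1.3746;  ψ=arccos(0.1086)=1.4620;  θ2=γ+ψ≈0.0873
rotate P by −φ3: (-0.0736, -0.0650, -0.2861)
  A=0.2236, B=-0.2861, C=(l²−L²−A²−y'²−z²)/(2L)=-0.2185
  γ=atan2(-0.2861,0.2236)=-0.9073;  ψ=arccos(-0.6017)=2.2164;  θ3=γ+ψ≈1.3091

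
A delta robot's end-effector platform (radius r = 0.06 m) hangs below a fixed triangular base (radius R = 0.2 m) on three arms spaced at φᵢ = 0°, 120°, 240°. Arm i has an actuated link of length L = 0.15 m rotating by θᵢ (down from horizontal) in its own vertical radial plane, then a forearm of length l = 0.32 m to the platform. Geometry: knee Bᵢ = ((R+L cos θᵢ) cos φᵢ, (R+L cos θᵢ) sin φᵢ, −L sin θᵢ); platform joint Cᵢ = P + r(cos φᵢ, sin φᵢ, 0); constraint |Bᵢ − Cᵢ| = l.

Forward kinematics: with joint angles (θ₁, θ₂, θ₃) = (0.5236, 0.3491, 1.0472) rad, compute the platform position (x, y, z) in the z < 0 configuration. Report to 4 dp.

(0.0236, 0.0720, -0.2661)

arm 1 at φ=0.0°: (R−r)+L cos θ1 = 0.2699;  centre 1 = (0.2699, 0.0000, -0.0750)
φ2=120.0°: virtual centre (-0.1405, 0.2433, -0.0513), radius l
φ3=240.0°: virtual centre (-0.1075, -0.1862, -0.1299), radius l
eliminate P² terms by subtracting sphere 1 from 2 and 3
[-0.8208 0.4866 0.0474]·P = 0.0031;  [-0.7548 -0.3724 -0.1098]·P = -0.0154
det = 0.6729;  x = 0.0094+-0.0532z,  y = 0.0222+-0.1871z
quadratic in z: (1.0378)z²+(0.1694)z+(-0.0284)=0, √Δ=0.3830 → z ∈ {-0.2661, 0.1029}; z = -0.2661 (taking z<0)
x = 0.0236, y = 0.0720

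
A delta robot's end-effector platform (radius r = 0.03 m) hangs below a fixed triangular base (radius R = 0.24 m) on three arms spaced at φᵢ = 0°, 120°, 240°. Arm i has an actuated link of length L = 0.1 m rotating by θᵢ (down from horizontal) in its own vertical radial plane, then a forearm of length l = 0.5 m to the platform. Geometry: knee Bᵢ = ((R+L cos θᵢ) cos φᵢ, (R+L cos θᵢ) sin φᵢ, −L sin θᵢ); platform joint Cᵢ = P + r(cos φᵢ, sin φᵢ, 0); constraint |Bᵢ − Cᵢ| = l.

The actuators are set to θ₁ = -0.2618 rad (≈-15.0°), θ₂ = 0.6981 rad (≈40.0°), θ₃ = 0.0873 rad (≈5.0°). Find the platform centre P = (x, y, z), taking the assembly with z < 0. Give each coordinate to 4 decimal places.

(0.0607, -0.0544, -0.4061)

φ1=0.0°: virtual centre (0.3066, 0.0000, 0.0259), radius l
φ2=120.0°: virtual centre (-0.1433, 0.2482, -0.0643), radius l
centre 3 = (0.3096·cos240.0°, 0.3096·sin240.0°, -0.0087) = (-0.1548, -0.2681, -0.0087)
|centre ₂|²−|centre ₁|² = -0.0084;  |centre ₃|²−|centre ₁|² = 0.0013
linear system: -0.8998x+0.4964y = -0.0084−-0.1803z; -0.9228x+-0.5363y = 0.0013−-0.0692z
Cramer: x(z) = 0.0041-0.1393z;  y(z) = -0.0095+0.1107z
quadratic in z: (1.0317)z²+(0.0304)z+(-0.1577)=0, √Δ=0.8074 → z ∈ {-0.4061, 0.3766}; z = -0.4061 (taking z<0)
x = 0.0607, y = -0.0544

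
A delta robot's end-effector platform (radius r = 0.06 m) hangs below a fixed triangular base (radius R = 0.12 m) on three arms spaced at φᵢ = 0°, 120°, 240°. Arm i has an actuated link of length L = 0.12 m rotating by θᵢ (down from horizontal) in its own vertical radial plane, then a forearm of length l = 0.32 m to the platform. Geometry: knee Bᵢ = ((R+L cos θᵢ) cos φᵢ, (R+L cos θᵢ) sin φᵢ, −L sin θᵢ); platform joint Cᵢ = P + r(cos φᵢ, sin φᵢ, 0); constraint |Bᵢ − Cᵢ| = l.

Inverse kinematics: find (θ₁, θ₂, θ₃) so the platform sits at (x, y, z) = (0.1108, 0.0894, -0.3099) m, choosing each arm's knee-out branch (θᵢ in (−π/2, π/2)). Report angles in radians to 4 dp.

rotate P by −φ1: (0.1108, 0.0894, -0.3099)
  A=-0.0508, B=-0.3099, C=(l²−L²−A²−y'²−z²)/(2L)=-0.0775
  γ=atan2(-0.3099,-0.0508)=-1.7333;  ψ=arccos(-0.2469)=1.8203;  θ1=γ+ψ≈0.0870
arm 2 (φ=120.0°): x'=0.0220, y'=-0.1407
  e−x'=0.0380;  (l²−L²−(e−x')²−y'²−z²)/2L = -0.1219
  θ2 = atan2(B,A) + arccos(C/0.3122) = 0.5232
arm 3 (φ=240.0°): x'=-0.1328, y'=0.0513
  A cos θ + B sin θ = C:  0.1928·cos θ + -0.3099·sin θ = -0.1994
  θ3 = atan2(B,A) + arccos(C/0.3650) = 1.1344

θ₁ = 0.0870, θ₂ = 0.5232, θ₃ = 1.1344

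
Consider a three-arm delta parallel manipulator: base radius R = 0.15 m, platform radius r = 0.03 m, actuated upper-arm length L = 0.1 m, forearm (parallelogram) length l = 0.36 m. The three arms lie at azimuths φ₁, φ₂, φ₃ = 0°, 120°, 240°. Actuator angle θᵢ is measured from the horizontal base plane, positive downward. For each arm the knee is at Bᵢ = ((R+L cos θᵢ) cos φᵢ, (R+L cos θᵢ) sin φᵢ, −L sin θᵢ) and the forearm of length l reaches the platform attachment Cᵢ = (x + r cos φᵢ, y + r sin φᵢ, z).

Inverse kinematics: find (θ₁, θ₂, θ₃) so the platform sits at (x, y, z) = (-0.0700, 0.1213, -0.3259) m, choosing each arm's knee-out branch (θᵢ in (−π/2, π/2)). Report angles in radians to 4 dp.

θ₁ = 1.0468, θ₂ = -0.2617, θ₃ = 1.0471

arm 1 (φ=0.0°): x'=-0.0700, y'=0.1213
  e−x'=0.1900;  (l²−L²−(e−x')²−y'²−z²)/2L = -0.1871
  γ=atan2(-0.3259,0.1900)=-1.0430;  ψ=arccos(-0.4960)=2.0898;  θ1=γ+ψ≈1.0468
arm 2 (φ=120.0°): x'=0.1400, y'=0.0000
  e−x'=-0.0200;  (l²−L²−(e−x')²−y'²−z²)/2L = 0.0649
  θ2 = atan2(B,A) + arccos(C/0.3265) = -0.2617
arm 3 (φ=240.0°): x'=-0.0700, y'=-0.1213
  A=0.1900, B=-0.3259, C=(l²−L²−A²−y'²−z²)/(2L)=-0.1872
  √(A²+B²)=0.3773;  θ3 = -1.0429+2.0900 ≈ 1.0471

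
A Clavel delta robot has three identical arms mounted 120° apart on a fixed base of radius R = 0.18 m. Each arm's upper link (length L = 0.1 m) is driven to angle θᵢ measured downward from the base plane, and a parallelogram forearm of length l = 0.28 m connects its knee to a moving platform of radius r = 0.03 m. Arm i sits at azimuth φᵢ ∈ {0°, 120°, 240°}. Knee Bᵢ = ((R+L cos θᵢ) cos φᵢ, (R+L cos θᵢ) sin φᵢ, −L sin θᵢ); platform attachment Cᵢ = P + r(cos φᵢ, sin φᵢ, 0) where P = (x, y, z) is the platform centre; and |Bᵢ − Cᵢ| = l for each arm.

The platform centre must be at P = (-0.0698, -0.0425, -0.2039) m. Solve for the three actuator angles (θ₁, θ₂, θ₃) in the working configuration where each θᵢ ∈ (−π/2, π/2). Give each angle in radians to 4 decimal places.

θ₁ = 1.2219, θ₂ = 0.6979, θ₃ = -0.0874

arm 1 (φ=0.0°): x'=-0.0698, y'=-0.0425
  A=0.2198, B=-0.2039, C=(l²−L²−A²−y'²−z²)/(2L)=-0.1165
  γ=atan2(-0.2039,0.2198)=-0.7479;  ψ=arccos(-0.3885)=1.9698;  θ1=γ+ψ≈1.2219
rotate P by −φ2: (-0.0019, 0.0817, -0.2039)
  A=0.1519, B=-0.2039, C=(l²−L²−A²−y'²−z²)/(2L)=-0.0146
  √(A²+B²)=0.2543;  θ2 = -0.9305+1.6284 ≈ 0.6979
φ3=240.0° → target in arm frame (0.0717, -0.0392)
  A=0.0783, B=-0.2039, C=(l²−L²−A²−y'²−z²)/(2L)=0.0958
  γ=atan2(-0.2039,0.0783)=-1.2042;  ψ=arccos(0.4386)=1.1168;  θ3=γ+ψ≈-0.0874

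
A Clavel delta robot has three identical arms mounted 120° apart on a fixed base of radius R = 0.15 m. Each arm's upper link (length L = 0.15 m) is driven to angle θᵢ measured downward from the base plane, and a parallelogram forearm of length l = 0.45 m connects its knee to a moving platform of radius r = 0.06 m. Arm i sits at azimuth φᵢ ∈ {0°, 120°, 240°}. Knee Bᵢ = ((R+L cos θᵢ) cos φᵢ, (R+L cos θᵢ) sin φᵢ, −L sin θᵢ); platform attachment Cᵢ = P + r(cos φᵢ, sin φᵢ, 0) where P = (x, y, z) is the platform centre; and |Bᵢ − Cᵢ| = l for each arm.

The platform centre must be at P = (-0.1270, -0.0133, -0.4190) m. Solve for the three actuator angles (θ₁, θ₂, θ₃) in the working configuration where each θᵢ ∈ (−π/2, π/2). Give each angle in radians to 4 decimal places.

θ₁ = 0.7852, θ₂ = 0.1747, θ₃ = 0.0872

arm 1 (φ=0.0°): x'=-0.1270, y'=-0.0133
  A=0.2170, B=-0.4190, C=(l²−L²−A²−y'²−z²)/(2L)=-0.1428
  √(A²+B²)=0.4719;  θ1 = -1.0929+1.8782 ≈ 0.7852
φ2=120.0° → target in arm frame (0.0520, 0.1166)
  e−x'=0.0380;  (l²−L²−(e−x')²−y'²−z²)/2L = -0.0354
  θ2 = atan2(B,A) + arccos(C/0.4207) = 0.1747
φ3=240.0° → target in arm frame (0.0750, -0.1033)
  A=0.0150, B=-0.4190, C=(l²−L²−A²−y'²−z²)/(2L)=-0.0215
  √(A²+B²)=0.4193;  θ3 = -1.5351+1.6222 ≈ 0.0872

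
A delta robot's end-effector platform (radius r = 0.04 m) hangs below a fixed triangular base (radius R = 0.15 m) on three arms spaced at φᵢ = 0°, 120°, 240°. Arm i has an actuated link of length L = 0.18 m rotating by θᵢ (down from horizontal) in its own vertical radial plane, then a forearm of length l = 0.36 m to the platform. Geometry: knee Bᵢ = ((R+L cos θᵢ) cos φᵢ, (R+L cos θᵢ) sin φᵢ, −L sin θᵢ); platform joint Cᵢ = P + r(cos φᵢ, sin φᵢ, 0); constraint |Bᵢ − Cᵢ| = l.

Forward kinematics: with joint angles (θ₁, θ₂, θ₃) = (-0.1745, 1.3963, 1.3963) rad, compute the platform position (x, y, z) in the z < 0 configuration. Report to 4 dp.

(0.2341, 0.0000, -0.3248)

arm 1 at φ=0.0°: ρ1 = 0.2873;  O1 = (0.2873, 0.0000, 0.0313)
O2 = (0.1413·cos120.0°, 0.1413·sin120.0°, -0.1773) = (-0.0706, 0.1223, -0.1773)
arm 3 at φ=240.0°: ρ3 = 0.1413;  O3 = (-0.0706, -0.1223, -0.1773)
|O₂|²−|O₁|² = -0.0321;  |O₃|²−|O₁|² = -0.0321
plane₁₂: -0.7158x+0.2447y+-0.4170z = -0.0321
Cramer: x(z) = 0.0449-0.5826z;  y(z) = 0.0000+0.0000z
quadratic in z: (1.3395)z²+(0.2199)z+(-0.0699)=0, √Δ=0.6502 → z ∈ {-0.3248, 0.1606}; z = -0.3248 (taking z<0)
x = 0.2341, y = 0.0000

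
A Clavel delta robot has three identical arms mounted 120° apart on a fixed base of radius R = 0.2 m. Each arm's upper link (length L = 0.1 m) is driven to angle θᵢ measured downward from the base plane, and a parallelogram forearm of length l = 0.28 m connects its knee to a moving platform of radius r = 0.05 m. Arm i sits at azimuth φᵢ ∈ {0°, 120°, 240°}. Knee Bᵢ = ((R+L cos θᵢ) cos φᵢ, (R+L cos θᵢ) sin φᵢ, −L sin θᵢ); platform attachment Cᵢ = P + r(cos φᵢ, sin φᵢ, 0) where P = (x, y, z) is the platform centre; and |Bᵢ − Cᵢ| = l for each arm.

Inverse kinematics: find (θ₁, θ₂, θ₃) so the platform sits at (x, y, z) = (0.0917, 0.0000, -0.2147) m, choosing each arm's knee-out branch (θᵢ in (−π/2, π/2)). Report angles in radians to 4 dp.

θ₁ = -0.1737, θ₂ = 1.1344, θ₃ = 1.1344

φ1=0.0° → target in arm frame (0.0917, 0.0000)
  A=0.0583, B=-0.2147, C=(l²−L²−A²−y'²−z²)/(2L)=0.0945
  √(A²+B²)=0.2225;  θ1 = -1.3056+1.1320 ≈ -0.1737
φ2=120.0° → target in arm frame (-0.0458, -0.0794)
  A cos θ + B sin θ = C:  0.1958·cos θ + -0.2147·sin θ = -0.1118
  γ=atan2(-0.2147,0.1958)=-0.8313;  ψ=arccos(-0.3847)=1.9657;  θ2=γ+ψ≈1.1344
φ3=240.0° → target in arm frame (-0.0459, 0.0794)
  A cos θ + B sin θ = C:  0.1959·cos θ + -0.2147·sin θ = -0.1118
  √(A²+B²)=0.2906;  θ3 = -0.8313+1.9657 ≈ 1.1344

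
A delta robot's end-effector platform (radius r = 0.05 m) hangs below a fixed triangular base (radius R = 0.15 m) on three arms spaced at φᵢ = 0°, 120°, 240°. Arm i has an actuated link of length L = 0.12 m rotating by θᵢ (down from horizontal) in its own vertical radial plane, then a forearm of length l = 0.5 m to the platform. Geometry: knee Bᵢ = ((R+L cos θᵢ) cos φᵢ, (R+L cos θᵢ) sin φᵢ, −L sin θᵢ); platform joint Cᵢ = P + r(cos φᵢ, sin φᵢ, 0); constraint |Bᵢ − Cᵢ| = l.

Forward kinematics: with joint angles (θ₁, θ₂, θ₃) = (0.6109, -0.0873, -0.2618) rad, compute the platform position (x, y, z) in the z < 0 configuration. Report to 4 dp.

arm 1 at φ=0.0°: (R−r)+L cos θ1 = 0.1983;  O1 = (0.1983, 0.0000, -0.0688)
φ2=120.0°: virtual centre (-0.1098, 0.1901, 0.0105), radius l
φ3=240.0°: virtual centre (-0.1080, -0.1870, 0.0311), radius l
eliminate P² terms by subtracting sphere 1 from 2 and 3
[-0.6161 0.3803 0.1586]·P = 0.0042;  [-0.6125 -0.3740 0.1998]·P = 0.0035
Cramer: x(z) = -0.0063+0.2920z;  y(z) = 0.0009+0.0560z
sphere 1 gives Az²+Bz+C=0 with A=1.0884, B=0.0183, C=-0.2034;  B²−4AC=0.8858;  roots -0.4408, 0.4240;  negative root z = -0.4408
x = -0.1350, y = -0.0238

(-0.1350, -0.0238, -0.4408)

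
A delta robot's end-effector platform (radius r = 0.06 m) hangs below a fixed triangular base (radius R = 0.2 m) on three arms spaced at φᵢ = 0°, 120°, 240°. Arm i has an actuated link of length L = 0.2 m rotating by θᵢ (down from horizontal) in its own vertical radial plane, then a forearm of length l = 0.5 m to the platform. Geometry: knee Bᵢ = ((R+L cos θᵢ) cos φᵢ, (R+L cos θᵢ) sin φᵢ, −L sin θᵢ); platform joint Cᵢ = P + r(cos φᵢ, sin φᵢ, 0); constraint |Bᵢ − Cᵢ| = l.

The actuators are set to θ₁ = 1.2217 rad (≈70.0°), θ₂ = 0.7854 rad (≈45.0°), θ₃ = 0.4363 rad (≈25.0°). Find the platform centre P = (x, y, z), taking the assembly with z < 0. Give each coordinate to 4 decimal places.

(-0.1450, -0.0636, -0.5358)

arm 1 at φ=0.0°: e+L cos θ1 = 0.2084;  O1 = (0.2084, 0.0000, -0.1879)
φ2=120.0°: virtual centre (-0.1407, 0.2437, -0.1414), radius l
φ3=240.0°: virtual centre (-0.1606, -0.2782, -0.0845), radius l
eliminate P² terms by subtracting sphere 1 from 2 and 3
[-0.6982 0.4874 0.0930]·P = 0.0204;  [-0.7381 -0.5564 0.2068]·P = 0.0316
det = 0.7483;  x = -0.0358+0.2039z,  y = -0.0093+0.1012z
sphere 1 gives Az²+Bz+C=0 with A=1.0518, B=0.2744, C=-0.1550;  B²−4AC=0.7273;  roots -0.5358, 0.2750;  negative root z = -0.5358
x = -0.1450, y = -0.0636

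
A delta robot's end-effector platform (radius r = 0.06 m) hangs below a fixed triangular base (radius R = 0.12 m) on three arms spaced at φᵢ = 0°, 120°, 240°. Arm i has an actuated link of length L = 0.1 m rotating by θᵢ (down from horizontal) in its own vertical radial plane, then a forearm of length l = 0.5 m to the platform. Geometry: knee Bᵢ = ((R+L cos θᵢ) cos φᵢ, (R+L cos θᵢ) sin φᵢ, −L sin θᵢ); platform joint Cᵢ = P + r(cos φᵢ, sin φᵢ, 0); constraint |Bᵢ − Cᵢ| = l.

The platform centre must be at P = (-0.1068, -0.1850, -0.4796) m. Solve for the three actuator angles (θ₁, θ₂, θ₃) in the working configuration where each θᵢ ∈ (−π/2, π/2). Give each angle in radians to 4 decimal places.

θ₁ = 0.8730, θ₂ = 0.8730, θ₃ = -0.1744

arm 1 (φ=0.0°): x'=-0.1068, y'=-0.1850
  A=0.1668, B=-0.4796, C=(l²−L²−A²−y'²−z²)/(2L)=-0.2603
  θ1 = atan2(B,A) + arccos(C/0.5078) = 0.8730
φ2=120.0° → target in arm frame (-0.1068, 0.1850)
  e−x'=0.1668;  (l²−L²−(e−x')²−y'²−z²)/2L = -0.2603
  θ2 = atan2(B,A) + arccos(C/0.5078) = 0.8730
rotate P by −φ3: (0.2136, 0.0000, -0.4796)
  A=-0.1536, B=-0.4796, C=(l²−L²−A²−y'²−z²)/(2L)=-0.0681
  γ=atan2(-0.4796,-0.1536)=-1.8808;  ψ=arccos(-0.1352)=1.7064;  θ3=γ+ψ≈-0.1744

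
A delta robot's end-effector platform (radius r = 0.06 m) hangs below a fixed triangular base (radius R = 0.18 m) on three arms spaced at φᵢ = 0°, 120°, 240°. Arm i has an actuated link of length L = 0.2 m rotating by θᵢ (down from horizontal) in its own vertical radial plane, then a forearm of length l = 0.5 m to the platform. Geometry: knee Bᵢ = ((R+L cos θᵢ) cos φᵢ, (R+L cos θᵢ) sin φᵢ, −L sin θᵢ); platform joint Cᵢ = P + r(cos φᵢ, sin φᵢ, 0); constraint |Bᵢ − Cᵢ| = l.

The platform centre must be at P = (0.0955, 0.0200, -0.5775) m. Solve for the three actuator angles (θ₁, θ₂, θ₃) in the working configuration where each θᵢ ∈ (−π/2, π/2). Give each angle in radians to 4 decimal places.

θ₁ = 0.6111, θ₂ = 0.9600, θ₃ = 1.0472

φ1=0.0° → target in arm frame (0.0955, 0.0200)
  e−x'=0.0245;  (l²−L²−(e−x')²−y'²−z²)/2L = -0.3113
  √(A²+B²)=0.5780;  θ1 = -1.5284+2.1395 ≈ 0.6111
φ2=120.0° → target in arm frame (-0.0304, -0.0927)
  e−x'=0.1504;  (l²−L²−(e−x')²−y'²−z²)/2L = -0.3868
  γ=atan2(-0.5775,0.1504)=-1.3160;  ψ=arccos(-0.6482)=2.2760;  θ2=γ+ψ≈0.9600
rotate P by −φ3: (-0.0651, 0.0727, -0.5775)
  e−x'=0.1851;  (l²−L²−(e−x')²−y'²−z²)/2L = -0.4076
  γ=atan2(-0.5775,0.1851)=-1.2607;  ψ=arccos(-0.6721)=2.3079;  θ3=γ+ψ≈1.0472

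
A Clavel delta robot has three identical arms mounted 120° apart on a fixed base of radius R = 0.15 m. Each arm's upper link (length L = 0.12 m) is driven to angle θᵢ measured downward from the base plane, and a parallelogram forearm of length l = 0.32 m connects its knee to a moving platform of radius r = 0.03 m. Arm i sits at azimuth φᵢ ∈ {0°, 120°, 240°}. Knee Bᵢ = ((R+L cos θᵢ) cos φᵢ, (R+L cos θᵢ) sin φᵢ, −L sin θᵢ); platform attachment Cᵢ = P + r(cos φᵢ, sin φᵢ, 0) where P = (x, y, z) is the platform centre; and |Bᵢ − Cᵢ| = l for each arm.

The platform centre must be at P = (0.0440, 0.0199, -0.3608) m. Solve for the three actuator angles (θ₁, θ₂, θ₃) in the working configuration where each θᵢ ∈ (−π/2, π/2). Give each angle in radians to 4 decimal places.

φ1=0.0° → target in arm frame (0.0440, 0.0199)
  A cos θ + B sin θ = C:  0.0760·cos θ + -0.3608·sin θ = -0.2015
  γ=atan2(-0.3608,0.0760)=-1.3632;  ψ=arccos(-0.5464)=2.1488;  θ1=γ+ψ≈0.7856
φ2=120.0° → target in arm frame (-0.0048, -0.0481)
  e−x'=0.1248;  (l²−L²−(e−x')²−y'²−z²)/2L = -0.2502
  θ2 = atan2(B,A) + arccos(C/0.3818) = 1.0477
rotate P by −φ3: (-0.0392, 0.0282, -0.3608)
  A=0.1592, B=-0.3608, C=(l²−L²−A²−y'²−z²)/(2L)=-0.2847
  γ=atan2(-0.3608,0.1592)=-1.1552;  ψ=arccos(-0.7219)=2.3773;  θ3=γ+ψ≈1.2221

θ₁ = 0.7856, θ₂ = 1.0477, θ₃ = 1.2221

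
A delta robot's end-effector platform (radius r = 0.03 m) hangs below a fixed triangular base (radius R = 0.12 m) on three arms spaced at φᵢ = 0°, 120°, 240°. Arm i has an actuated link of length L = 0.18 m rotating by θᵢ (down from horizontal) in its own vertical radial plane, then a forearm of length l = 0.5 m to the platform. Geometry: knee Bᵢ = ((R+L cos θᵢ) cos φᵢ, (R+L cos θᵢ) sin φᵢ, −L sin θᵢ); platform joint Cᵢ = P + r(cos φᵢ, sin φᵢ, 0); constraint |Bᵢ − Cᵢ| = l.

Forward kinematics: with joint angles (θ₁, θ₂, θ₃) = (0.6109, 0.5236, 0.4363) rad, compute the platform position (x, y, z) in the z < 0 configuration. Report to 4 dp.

arm 1 at φ=0.0°: (R−r)+L cos θ1 = 0.2374;  S1 = (0.2374, 0.0000, -0.1032)
φ2=120.0°: virtual centre (-0.1229, 0.2129, -0.0900), radius l
S3 = (0.2531·cos240.0°, 0.2531·sin240.0°, -0.0761) = (-0.1266, -0.2192, -0.0761)
|S₂|²−|S₁|² = 0.0015;  |S₃|²−|S₁|² = 0.0028
plane₁₂: -0.7208x+0.4259y+0.0265z = 0.0015
det = 0.6261;  x = -0.0030+0.0555z,  y = -0.0015+0.0318z
into |P−S₁|² = l²: 1.0041z² + 0.1797z + -0.1815 = 0;  Δ = 0.7614;  z = -0.5240 or 0.3450 → z<0 root = -0.5240
x = -0.0321, y = -0.0181

(-0.0321, -0.0181, -0.5240)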